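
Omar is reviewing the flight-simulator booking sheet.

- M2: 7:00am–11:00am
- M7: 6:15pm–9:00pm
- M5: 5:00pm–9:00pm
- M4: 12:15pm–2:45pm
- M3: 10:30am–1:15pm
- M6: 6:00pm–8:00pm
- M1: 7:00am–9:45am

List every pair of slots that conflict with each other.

M1 & M2, M2 & M3, M3 & M4, M5 & M6, M5 & M7, M6 & M7

Sorted by start: M1, M2, M3, M4, M5, M6, M7.
M2 starts before M1 ends → M1 and M2 overlap.
M3 starts after M1 ends, so M1 has no further overlaps.
M3 starts before M2 ends → M2 and M3 overlap.
M4 starts after M2 ends, so M2 has no further overlaps.
M4 starts before M3 ends → M3 and M4 overlap.
M5 starts after M3 ends, so M3 has no further overlaps.
M5 starts after M4 ends, so M4 has no further overlaps.
M6 starts before M5 ends → M5 and M6 overlap.
M7 starts before M5 ends → M5 and M7 overlap.
M7 starts before M6 ends → M6 and M7 overlap.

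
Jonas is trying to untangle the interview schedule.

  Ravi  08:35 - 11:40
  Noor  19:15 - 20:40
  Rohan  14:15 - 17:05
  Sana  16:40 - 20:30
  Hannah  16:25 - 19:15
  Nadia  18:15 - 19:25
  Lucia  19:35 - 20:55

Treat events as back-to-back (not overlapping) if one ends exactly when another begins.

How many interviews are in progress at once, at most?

Sort all start/end points and keep a running count:
08:35 start Ravi → 1
11:40 end Ravi → 0
14:15 start Rohan → 1
16:25 start Hannah → 2
16:40 start Sana → 3
17:05 end Rohan → 2
18:15 start Nadia → 3
19:15 end Hannah → 2
19:15 start Noor → 3
19:25 end Nadia → 2
19:35 start Lucia → 3
20:30 end Sana → 2
20:40 end Noor → 1
20:55 end Lucia → 0
Peak is 3, at 16:40 (Hannah, Rohan, Sana).

3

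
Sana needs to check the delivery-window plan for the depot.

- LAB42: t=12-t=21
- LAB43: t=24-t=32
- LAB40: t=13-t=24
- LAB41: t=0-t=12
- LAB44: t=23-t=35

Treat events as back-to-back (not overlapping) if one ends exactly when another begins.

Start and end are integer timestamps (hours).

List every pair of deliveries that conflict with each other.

LAB40 & LAB42, LAB40 & LAB44, LAB43 & LAB44

Check each pair: they overlap iff neither finishes before the other starts.
Sorted by start: LAB41, LAB42, LAB40, LAB44, LAB43.
LAB42 starts exactly when LAB41 ends (back-to-back, no overlap) — done with LAB41.
LAB40 starts before LAB42 ends → LAB42 and LAB40 overlap.
LAB44 starts after LAB42 ends — done with LAB42.
LAB44 starts before LAB40 ends → LAB40 and LAB44 overlap.
LAB43 starts exactly when LAB40 ends (back-to-back, no overlap).
LAB43 starts before LAB44 ends → LAB44 and LAB43 overlap.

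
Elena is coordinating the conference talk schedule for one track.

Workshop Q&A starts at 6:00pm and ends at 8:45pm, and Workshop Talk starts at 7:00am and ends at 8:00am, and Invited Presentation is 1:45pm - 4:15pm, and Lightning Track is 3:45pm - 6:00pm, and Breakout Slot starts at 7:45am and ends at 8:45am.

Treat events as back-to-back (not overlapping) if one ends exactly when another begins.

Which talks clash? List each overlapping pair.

Breakout Slot & Workshop Talk, Invited Presentation & Lightning Track

Check each pair: they overlap iff neither finishes before the other starts.
Sorted by start: Workshop Talk, Breakout Slot, Invited Presentation, Lightning Track, Workshop Q&A.
Breakout Slot starts before Workshop Talk ends → Workshop Talk and Breakout Slot overlap.
Invited Presentation starts after Workshop Talk ends; Workshop Talk is clear from here.
Invited Presentation starts after Breakout Slot ends; Breakout Slot is clear from here.
Lightning Track starts before Invited Presentation ends → Invited Presentation and Lightning Track overlap.
Workshop Q&A starts after Invited Presentation ends.
Workshop Q&A starts exactly when Lightning Track ends (back-to-back, no overlap).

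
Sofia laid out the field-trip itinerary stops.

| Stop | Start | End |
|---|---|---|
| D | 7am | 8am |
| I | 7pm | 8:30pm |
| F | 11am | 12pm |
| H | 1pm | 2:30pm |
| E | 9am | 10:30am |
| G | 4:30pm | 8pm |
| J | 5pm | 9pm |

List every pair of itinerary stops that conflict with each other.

Sorted by start: D, E, F, H, G, J, I.
E starts after D ends, so D has no further overlaps.
F starts after E ends, so E has no further overlaps.
H starts after F ends, so F has no further overlaps.
G starts after H ends, so H has no further overlaps.
J starts before G ends → G and J overlap.
I starts before G ends → G and I overlap.
I starts before J ends → J and I overlap.

G & I, G & J, I & J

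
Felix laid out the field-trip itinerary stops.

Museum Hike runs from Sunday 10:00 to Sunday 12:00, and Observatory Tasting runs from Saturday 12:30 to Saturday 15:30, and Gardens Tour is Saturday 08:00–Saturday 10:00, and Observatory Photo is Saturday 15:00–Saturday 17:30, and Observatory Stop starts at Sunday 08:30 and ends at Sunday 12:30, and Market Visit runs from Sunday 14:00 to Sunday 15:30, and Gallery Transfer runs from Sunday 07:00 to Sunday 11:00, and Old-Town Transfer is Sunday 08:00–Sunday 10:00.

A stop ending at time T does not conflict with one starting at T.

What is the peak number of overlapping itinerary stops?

Sort all start/end points and keep a running count:
Saturday 08:00 start Gardens Tour → 1
Saturday 10:00 end Gardens Tour → 0
Saturday 12:30 start Observatory Tasting → 1
Saturday 15:00 start Observatory Photo → 2
Saturday 15:30 end Observatory Tasting → 1
Saturday 17:30 end Observatory Photo → 0
Sunday 07:00 start Gallery Transfer → 1
Sunday 08:00 start Old-Town Transfer → 2
Sunday 08:30 start Observatory Stop → 3
Sunday 10:00 end Old-Town Transfer → 2
Sunday 10:00 start Museum Hike → 3
Sunday 11:00 end Gallery Transfer → 2
Sunday 12:00 end Museum Hike → 1
Sunday 12:30 end Observatory Stop → 0
Sunday 14:00 start Market Visit → 1
Sunday 15:30 end Market Visit → 0
Peak is 3, at Sunday 08:30 (Gallery Transfer, Observatory Stop, Old-Town Transfer).

3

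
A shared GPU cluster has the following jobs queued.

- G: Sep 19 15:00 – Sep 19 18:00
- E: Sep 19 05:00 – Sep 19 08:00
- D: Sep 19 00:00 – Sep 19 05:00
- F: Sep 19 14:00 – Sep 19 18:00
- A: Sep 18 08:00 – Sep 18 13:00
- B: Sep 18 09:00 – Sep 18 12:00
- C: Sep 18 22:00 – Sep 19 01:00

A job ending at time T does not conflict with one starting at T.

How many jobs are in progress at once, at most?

Sweep the timeline, counting +1 at each start and −1 at each end (ends before starts at a tie):
Sep 18 08:00 start A → 1
Sep 18 09:00 start B → 2
Sep 18 12:00 end B → 1
Sep 18 13:00 end A → 0
Sep 18 22:00 start C → 1
Sep 19 00:00 start D → 2
Sep 19 01:00 end C → 1
Sep 19 05:00 end D → 0
Sep 19 05:00 start E → 1
Sep 19 08:00 end E → 0
Sep 19 14:00 start F → 1
Sep 19 15:00 start G → 2
Sep 19 18:00 end F → 1
Sep 19 18:00 end G → 0
Peak is 2, at Sep 18 09:00 (A, B).

2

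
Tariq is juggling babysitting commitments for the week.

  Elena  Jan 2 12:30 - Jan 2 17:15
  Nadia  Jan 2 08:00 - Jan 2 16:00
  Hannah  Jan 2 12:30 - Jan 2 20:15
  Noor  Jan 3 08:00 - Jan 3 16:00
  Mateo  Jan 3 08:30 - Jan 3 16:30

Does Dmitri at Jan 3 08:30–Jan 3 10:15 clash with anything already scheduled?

Yes — it overlaps Mateo, Noor

Nadia: ends Jan 2 16:00 at or before Dmitri starts Jan 3 08:30 → clear.
Hannah: ends Jan 2 20:15 at or before Dmitri starts Jan 3 08:30 → clear.
Elena: ends Jan 2 17:15 at or before Dmitri starts Jan 3 08:30 → clear.
Noor: starts Jan 3 08:00 before Dmitri ends Jan 3 10:15, and ends Jan 3 16:00 after Dmitri starts Jan 3 08:30 → overlap.
Mateo: starts Jan 3 08:30 before Dmitri ends Jan 3 10:15, and ends Jan 3 16:30 after Dmitri starts Jan 3 08:30 → overlap.
Dmitri overlaps Mateo, Noor.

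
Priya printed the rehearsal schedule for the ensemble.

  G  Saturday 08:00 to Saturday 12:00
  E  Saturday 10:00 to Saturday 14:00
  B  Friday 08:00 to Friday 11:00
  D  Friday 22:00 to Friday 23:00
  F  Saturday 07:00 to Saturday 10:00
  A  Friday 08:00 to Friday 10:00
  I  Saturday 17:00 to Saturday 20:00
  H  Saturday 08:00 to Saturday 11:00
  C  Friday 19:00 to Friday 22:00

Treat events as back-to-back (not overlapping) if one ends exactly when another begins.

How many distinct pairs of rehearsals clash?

6

Sorted by start: A, B, C, D, F, G, H, E, I.
B starts before A ends → A and B overlap.
C starts after A ends — done with A.
C starts after B ends — done with B.
D starts exactly when C ends (back-to-back, no overlap) — done with C.
F starts after D ends — done with D.
G starts before F ends → F and G overlap.
H starts before F ends → F and H overlap.
E starts exactly when F ends (back-to-back, no overlap) — done with F.
H starts before G ends → G and H overlap.
E starts before G ends → G and E overlap.
I starts after G ends.
E starts before H ends → H and E overlap.
I starts after H ends.
I starts after E ends.
Overlapping pairs: A & B, E & G, E & H, F & G, F & H, G & H — 6 in total.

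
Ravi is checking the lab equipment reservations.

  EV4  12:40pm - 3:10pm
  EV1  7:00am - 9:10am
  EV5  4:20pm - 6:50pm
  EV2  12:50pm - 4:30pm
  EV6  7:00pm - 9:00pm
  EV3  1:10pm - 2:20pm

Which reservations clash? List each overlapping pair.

EV2 & EV3, EV2 & EV4, EV2 & EV5, EV3 & EV4

Sorted by start: EV1, EV4, EV2, EV3, EV5, EV6.
EV4 starts after EV1 ends; EV1 is clear from here.
EV2 starts before EV4 ends → EV4 and EV2 overlap.
EV3 starts before EV4 ends → EV4 and EV3 overlap.
EV5 starts after EV4 ends; EV4 is clear from here.
EV3 starts before EV2 ends → EV2 and EV3 overlap.
EV5 starts before EV2 ends → EV2 and EV5 overlap.
EV6 starts after EV2 ends.
EV5 starts after EV3 ends; EV3 is clear from here.
EV6 starts after EV5 ends.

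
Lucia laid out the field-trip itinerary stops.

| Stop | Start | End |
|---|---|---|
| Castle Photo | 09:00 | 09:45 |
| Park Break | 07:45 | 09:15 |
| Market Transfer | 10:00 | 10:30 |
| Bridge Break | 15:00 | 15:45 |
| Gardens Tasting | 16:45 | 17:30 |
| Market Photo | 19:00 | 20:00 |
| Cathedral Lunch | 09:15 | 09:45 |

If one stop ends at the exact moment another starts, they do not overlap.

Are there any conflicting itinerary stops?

Sorted by start: Park Break, Castle Photo, Cathedral Lunch, Market Transfer, Bridge Break, Gardens Tasting, Market Photo.
Castle Photo starts before Park Break ends → Park Break and Castle Photo overlap.
That's a conflict, so the schedule is not conflict-free.

Yes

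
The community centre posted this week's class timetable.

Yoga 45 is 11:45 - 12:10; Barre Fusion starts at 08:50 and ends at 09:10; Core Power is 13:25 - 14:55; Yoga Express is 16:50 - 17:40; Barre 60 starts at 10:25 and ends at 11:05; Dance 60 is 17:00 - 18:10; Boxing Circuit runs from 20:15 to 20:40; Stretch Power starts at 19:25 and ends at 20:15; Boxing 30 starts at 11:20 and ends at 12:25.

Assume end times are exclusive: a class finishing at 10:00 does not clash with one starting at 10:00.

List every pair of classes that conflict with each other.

Check each pair: they overlap iff neither finishes before the other starts.
Sorted by start: Barre Fusion, Barre 60, Boxing 30, Yoga 45, Core Power, Yoga Express, Dance 60, Stretch Power, Boxing Circuit.
Barre 60 starts after Barre Fusion ends, so nothing later overlaps Barre Fusion either.
Boxing 30 starts after Barre 60 ends, so nothing later overlaps Barre 60 either.
Yoga 45 starts before Boxing 30 ends → Boxing 30 and Yoga 45 overlap.
Core Power starts after Boxing 30 ends, so nothing later overlaps Boxing 30 either.
Core Power starts after Yoga 45 ends, so nothing later overlaps Yoga 45 either.
Yoga Express starts after Core Power ends, so nothing later overlaps Core Power either.
Dance 60 starts before Yoga Express ends → Yoga Express and Dance 60 overlap.
Stretch Power starts after Yoga Express ends, so nothing later overlaps Yoga Express either.
Stretch Power starts after Dance 60 ends, so nothing later overlaps Dance 60 either.
Boxing Circuit starts exactly when Stretch Power ends (back-to-back, no overlap).

Boxing 30 & Yoga 45, Dance 60 & Yoga Express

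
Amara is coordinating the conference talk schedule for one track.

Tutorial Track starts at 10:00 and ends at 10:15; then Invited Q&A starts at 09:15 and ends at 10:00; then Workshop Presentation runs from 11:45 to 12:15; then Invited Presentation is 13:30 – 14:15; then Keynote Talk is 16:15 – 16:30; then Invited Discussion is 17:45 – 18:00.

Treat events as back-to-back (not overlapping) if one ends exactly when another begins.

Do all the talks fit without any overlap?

Yes

Sorted by start: Invited Q&A, Tutorial Track, Workshop Presentation, Invited Presentation, Keynote Talk, Invited Discussion.
Tutorial Track starts exactly when Invited Q&A ends (back-to-back, no overlap) — done with Invited Q&A.
Workshop Presentation starts after Tutorial Track ends — done with Tutorial Track.
Invited Presentation starts after Workshop Presentation ends — done with Workshop Presentation.
Keynote Talk starts after Invited Presentation ends — done with Invited Presentation.
Invited Discussion starts after Keynote Talk ends.
Every pair is clear; the schedule has no overlaps.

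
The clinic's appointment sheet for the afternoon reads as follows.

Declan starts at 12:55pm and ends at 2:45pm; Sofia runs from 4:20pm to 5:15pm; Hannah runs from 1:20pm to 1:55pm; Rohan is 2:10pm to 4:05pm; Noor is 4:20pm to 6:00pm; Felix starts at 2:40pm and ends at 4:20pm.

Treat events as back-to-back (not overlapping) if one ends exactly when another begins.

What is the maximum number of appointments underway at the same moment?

Sort all start/end points and keep a running count:
12:55pm start Declan → 1
1:20pm start Hannah → 2
1:55pm end Hannah → 1
2:10pm start Rohan → 2
2:40pm start Felix → 3
2:45pm end Declan → 2
4:05pm end Rohan → 1
4:20pm end Felix → 0
4:20pm start Noor → 1
4:20pm start Sofia → 2
5:15pm end Sofia → 1
6:00pm end Noor → 0
Peak is 3, at 2:40pm (Declan, Felix, Rohan).

3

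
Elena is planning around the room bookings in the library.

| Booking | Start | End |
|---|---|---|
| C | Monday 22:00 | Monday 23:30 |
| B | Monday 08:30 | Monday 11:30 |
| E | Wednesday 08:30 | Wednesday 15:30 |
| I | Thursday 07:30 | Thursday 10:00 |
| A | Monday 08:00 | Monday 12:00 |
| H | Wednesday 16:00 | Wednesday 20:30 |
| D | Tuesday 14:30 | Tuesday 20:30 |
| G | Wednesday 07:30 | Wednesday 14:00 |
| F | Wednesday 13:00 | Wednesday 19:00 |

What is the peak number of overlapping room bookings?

Sweep the timeline, counting +1 at each start and −1 at each end (ends before starts at a tie):
Monday 08:00 start A → 1
Monday 08:30 start B → 2
Monday 11:30 end B → 1
Monday 12:00 end A → 0
Monday 22:00 start C → 1
Monday 23:30 end C → 0
Tuesday 14:30 start D → 1
Tuesday 20:30 end D → 0
Wednesday 07:30 start G → 1
Wednesday 08:30 start E → 2
Wednesday 13:00 start F → 3
Wednesday 14:00 end G → 2
Wednesday 15:30 end E → 1
Wednesday 16:00 start H → 2
Wednesday 19:00 end F → 1
Wednesday 20:30 end H → 0
Thursday 07:30 start I → 1
Thursday 10:00 end I → 0
Peak is 3, at Wednesday 13:00 (E, F, G).

3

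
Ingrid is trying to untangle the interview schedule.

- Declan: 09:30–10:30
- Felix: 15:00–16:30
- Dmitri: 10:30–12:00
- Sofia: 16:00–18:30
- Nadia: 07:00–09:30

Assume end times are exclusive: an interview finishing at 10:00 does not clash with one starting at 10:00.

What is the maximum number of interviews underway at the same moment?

2

Sweep the timeline, counting +1 at each start and −1 at each end (ends before starts at a tie):
07:00 start Nadia → 1
09:30 end Nadia → 0
09:30 start Declan → 1
10:30 end Declan → 0
10:30 start Dmitri → 1
12:00 end Dmitri → 0
15:00 start Felix → 1
16:00 start Sofia → 2
16:30 end Felix → 1
18:30 end Sofia → 0
Peak is 2, at 16:00 (Felix, Sofia).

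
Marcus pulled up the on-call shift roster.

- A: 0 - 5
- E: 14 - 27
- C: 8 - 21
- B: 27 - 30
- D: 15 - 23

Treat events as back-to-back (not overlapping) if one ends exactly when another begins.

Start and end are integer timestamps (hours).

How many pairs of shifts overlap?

3

Sorted by start: A, C, E, D, B.
C starts after A ends; A is clear from here.
E starts before C ends → C and E overlap.
D starts before C ends → C and D overlap.
B starts after C ends.
D starts before E ends → E and D overlap.
B starts exactly when E ends (back-to-back, no overlap).
B starts after D ends.
Overlapping pairs: C & D, C & E, D & E — 3 in total.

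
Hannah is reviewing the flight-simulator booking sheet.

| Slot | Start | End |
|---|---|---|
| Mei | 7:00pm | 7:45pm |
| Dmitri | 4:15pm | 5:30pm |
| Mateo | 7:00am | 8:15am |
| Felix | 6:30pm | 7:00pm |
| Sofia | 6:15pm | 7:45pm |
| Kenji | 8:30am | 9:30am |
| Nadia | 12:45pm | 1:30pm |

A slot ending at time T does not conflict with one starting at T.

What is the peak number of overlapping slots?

Walk through starts and ends in time order (an end at T is processed before a start at T):
7:00am start Mateo → 1
8:15am end Mateo → 0
8:30am start Kenji → 1
9:30am end Kenji → 0
12:45pm start Nadia → 1
1:30pm end Nadia → 0
4:15pm start Dmitri → 1
5:30pm end Dmitri → 0
6:15pm start Sofia → 1
6:30pm start Felix → 2
7:00pm end Felix → 1
7:00pm start Mei → 2
7:45pm end Mei → 1
7:45pm end Sofia → 0
Peak is 2, at 6:30pm (Felix, Sofia).

2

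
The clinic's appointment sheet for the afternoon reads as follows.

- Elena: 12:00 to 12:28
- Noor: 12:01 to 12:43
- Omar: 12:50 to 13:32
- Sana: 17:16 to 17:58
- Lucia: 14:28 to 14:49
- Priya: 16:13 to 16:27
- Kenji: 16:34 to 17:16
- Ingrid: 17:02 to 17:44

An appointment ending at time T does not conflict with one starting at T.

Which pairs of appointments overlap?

Elena & Noor, Ingrid & Kenji, Ingrid & Sana

Sorted by start: Elena, Noor, Omar, Lucia, Priya, Kenji, Ingrid, Sana.
Noor starts before Elena ends → Elena and Noor overlap.
Omar starts after Elena ends — done with Elena.
Omar starts after Noor ends — done with Noor.
Lucia starts after Omar ends — done with Omar.
Priya starts after Lucia ends — done with Lucia.
Kenji starts after Priya ends — done with Priya.
Ingrid starts before Kenji ends → Kenji and Ingrid overlap.
Sana starts exactly when Kenji ends (back-to-back, no overlap).
Sana starts before Ingrid ends → Ingrid and Sana overlap.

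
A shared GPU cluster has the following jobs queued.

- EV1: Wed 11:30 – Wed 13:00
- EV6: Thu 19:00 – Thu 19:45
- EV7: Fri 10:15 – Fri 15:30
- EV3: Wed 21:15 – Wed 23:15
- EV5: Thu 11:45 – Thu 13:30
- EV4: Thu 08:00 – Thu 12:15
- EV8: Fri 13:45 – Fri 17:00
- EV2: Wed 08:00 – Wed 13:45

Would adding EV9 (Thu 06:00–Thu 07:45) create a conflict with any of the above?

EV2: ends Wed 13:45 at or before EV9 starts Thu 06:00 → clear.
EV1: ends Wed 13:00 at or before EV9 starts Thu 06:00 → clear.
EV3: ends Wed 23:15 at or before EV9 starts Thu 06:00 → clear.
EV4: starts Thu 08:00 at or after EV9 ends Thu 07:45 → clear.
EV5: starts Thu 11:45 at or after EV9 ends Thu 07:45 → clear.
EV6: starts Thu 19:00 at or after EV9 ends Thu 07:45 → clear.
EV7: starts Fri 10:15 at or after EV9 ends Thu 07:45 → clear.
EV8: starts Fri 13:45 at or after EV9 ends Thu 07:45 → clear.

No — it doesn't clash with anything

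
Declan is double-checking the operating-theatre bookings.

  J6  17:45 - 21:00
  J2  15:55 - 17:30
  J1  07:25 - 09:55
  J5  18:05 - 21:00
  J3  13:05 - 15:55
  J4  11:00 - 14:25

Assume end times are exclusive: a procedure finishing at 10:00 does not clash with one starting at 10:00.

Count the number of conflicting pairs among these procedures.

Two intervals overlap when each starts before the other ends.
Sorted by start: J1, J4, J3, J2, J6, J5.
J4 starts after J1 ends — done with J1.
J3 starts before J4 ends → J4 and J3 overlap.
J2 starts after J4 ends — done with J4.
J2 starts exactly when J3 ends (back-to-back, no overlap) — done with J3.
J6 starts after J2 ends — done with J2.
J5 starts before J6 ends → J6 and J5 overlap.
Overlapping pairs: J3 & J4, J5 & J6 — 2 in total.

2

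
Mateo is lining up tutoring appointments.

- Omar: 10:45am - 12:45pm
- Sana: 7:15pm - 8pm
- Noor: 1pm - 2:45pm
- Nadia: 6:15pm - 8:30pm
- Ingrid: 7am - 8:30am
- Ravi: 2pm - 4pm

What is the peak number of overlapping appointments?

Walk through starts and ends in time order (an end at T is processed before a start at T):
7am start Ingrid → 1
8:30am end Ingrid → 0
10:45am start Omar → 1
12:45pm end Omar → 0
1pm start Noor → 1
2pm start Ravi → 2
2:45pm end Noor → 1
4pm end Ravi → 0
6:15pm start Nadia → 1
7:15pm start Sana → 2
8pm end Sana → 1
8:30pm end Nadia → 0
Peak is 2, at 2pm (Noor, Ravi).

2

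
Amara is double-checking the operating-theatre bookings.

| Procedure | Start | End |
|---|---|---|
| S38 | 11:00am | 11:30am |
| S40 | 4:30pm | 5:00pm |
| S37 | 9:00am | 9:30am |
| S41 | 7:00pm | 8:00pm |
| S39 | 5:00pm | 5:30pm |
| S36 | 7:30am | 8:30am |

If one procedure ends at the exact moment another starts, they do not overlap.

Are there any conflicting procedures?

Sorted by start: S36, S37, S38, S40, S39, S41.
S37 starts after S36 ends; S36 is clear from here.
S38 starts after S37 ends; S37 is clear from here.
S40 starts after S38 ends; S38 is clear from here.
S39 starts exactly when S40 ends (back-to-back, no overlap); S40 is clear from here.
S41 starts after S39 ends.
Every pair is clear; the schedule has no overlaps.

No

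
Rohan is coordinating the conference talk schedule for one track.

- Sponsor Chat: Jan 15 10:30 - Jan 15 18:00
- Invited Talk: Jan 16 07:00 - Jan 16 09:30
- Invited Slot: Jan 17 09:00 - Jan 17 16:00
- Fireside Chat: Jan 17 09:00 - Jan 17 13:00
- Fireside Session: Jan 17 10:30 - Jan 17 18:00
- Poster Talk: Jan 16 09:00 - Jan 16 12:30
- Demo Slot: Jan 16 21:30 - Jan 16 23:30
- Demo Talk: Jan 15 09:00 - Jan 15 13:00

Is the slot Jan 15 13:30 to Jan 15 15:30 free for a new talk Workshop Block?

No — it overlaps Sponsor Chat

Demo Talk: ends Jan 15 13:00 at or before Workshop Block starts Jan 15 13:30 → clear.
Sponsor Chat: starts Jan 15 10:30 before Workshop Block ends Jan 15 15:30, and ends Jan 15 18:00 after Workshop Block starts Jan 15 13:30 → overlap.
Invited Talk: starts Jan 16 07:00 at or after Workshop Block ends Jan 15 15:30 → clear.
Poster Talk: starts Jan 16 09:00 at or after Workshop Block ends Jan 15 15:30 → clear.
Demo Slot: starts Jan 16 21:30 at or after Workshop Block ends Jan 15 15:30 → clear.
Invited Slot: starts Jan 17 09:00 at or after Workshop Block ends Jan 15 15:30 → clear.
Fireside Chat: starts Jan 17 09:00 at or after Workshop Block ends Jan 15 15:30 → clear.
Fireside Session: starts Jan 17 10:30 at or after Workshop Block ends Jan 15 15:30 → clear.
Workshop Block overlaps Sponsor Chat.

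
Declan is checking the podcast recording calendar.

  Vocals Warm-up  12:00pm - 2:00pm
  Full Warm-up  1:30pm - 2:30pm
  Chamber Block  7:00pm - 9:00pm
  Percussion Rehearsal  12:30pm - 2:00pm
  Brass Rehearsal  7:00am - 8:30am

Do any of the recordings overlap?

Check each pair: they overlap iff neither finishes before the other starts.
Sorted by start: Brass Rehearsal, Vocals Warm-up, Percussion Rehearsal, Full Warm-up, Chamber Block.
Vocals Warm-up starts after Brass Rehearsal ends; Brass Rehearsal is clear from here.
Percussion Rehearsal starts before Vocals Warm-up ends → Vocals Warm-up and Percussion Rehearsal overlap.
That's a conflict, so the schedule is not conflict-free.

Yes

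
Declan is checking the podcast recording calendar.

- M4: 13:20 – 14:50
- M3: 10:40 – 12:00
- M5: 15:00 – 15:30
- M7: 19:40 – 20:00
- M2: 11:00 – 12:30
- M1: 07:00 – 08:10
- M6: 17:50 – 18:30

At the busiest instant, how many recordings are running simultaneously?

2

Sort all start/end points and keep a running count:
07:00 start M1 → 1
08:10 end M1 → 0
10:40 start M3 → 1
11:00 start M2 → 2
12:00 end M3 → 1
12:30 end M2 → 0
13:20 start M4 → 1
14:50 end M4 → 0
15:00 start M5 → 1
15:30 end M5 → 0
17:50 start M6 → 1
18:30 end M6 → 0
19:40 start M7 → 1
20:00 end M7 → 0
Peak is 2, at 11:00 (M2, M3).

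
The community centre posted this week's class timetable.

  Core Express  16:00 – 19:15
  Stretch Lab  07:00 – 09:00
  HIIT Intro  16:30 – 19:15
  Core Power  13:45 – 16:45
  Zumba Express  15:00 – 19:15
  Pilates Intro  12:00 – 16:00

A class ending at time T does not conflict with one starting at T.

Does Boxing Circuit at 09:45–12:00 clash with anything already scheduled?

No — it doesn't clash with anything

Stretch Lab: ends 09:00 at or before Boxing Circuit starts 09:45 → clear.
Pilates Intro: starts 12:00 at or after Boxing Circuit ends 12:00 → clear.
Core Power: starts 13:45 at or after Boxing Circuit ends 12:00 → clear.
Zumba Express: starts 15:00 at or after Boxing Circuit ends 12:00 → clear.
Core Express: starts 16:00 at or after Boxing Circuit ends 12:00 → clear.
HIIT Intro: starts 16:30 at or after Boxing Circuit ends 12:00 → clear.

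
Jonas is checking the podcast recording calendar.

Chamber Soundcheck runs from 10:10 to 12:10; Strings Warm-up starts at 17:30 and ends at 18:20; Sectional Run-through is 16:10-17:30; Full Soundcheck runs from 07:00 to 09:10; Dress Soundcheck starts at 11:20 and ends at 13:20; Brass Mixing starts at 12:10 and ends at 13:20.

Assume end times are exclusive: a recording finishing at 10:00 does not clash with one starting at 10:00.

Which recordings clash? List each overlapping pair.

Brass Mixing & Dress Soundcheck, Chamber Soundcheck & Dress Soundcheck

Two intervals overlap when each starts before the other ends.
Sorted by start: Full Soundcheck, Chamber Soundcheck, Dress Soundcheck, Brass Mixing, Sectional Run-through, Strings Warm-up.
Chamber Soundcheck starts after Full Soundcheck ends, so nothing later overlaps Full Soundcheck either.
Dress Soundcheck starts before Chamber Soundcheck ends → Chamber Soundcheck and Dress Soundcheck overlap.
Brass Mixing starts exactly when Chamber Soundcheck ends (back-to-back, no overlap), so nothing later overlaps Chamber Soundcheck either.
Brass Mixing starts before Dress Soundcheck ends → Dress Soundcheck and Brass Mixing overlap.
Sectional Run-through starts after Dress Soundcheck ends, so nothing later overlaps Dress Soundcheck either.
Sectional Run-through starts after Brass Mixing ends, so nothing later overlaps Brass Mixing either.
Strings Warm-up starts exactly when Sectional Run-through ends (back-to-back, no overlap).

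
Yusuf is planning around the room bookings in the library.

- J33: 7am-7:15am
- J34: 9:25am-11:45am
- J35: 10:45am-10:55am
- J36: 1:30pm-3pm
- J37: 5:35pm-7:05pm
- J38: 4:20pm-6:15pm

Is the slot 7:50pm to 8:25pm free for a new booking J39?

J33: ends 7:15am at or before J39 starts 7:50pm → clear.
J34: ends 11:45am at or before J39 starts 7:50pm → clear.
J35: ends 10:55am at or before J39 starts 7:50pm → clear.
J36: ends 3pm at or before J39 starts 7:50pm → clear.
J38: ends 6:15pm at or before J39 starts 7:50pm → clear.
J37: ends 7:05pm at or before J39 starts 7:50pm → clear.

Yes — the slot is free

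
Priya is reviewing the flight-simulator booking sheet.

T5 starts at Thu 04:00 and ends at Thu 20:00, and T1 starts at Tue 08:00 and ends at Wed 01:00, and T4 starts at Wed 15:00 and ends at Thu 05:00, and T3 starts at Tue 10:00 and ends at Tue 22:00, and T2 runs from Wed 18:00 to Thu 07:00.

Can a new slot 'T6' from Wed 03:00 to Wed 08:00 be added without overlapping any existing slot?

Yes — the slot is free

T1: ends Wed 01:00 at or before T6 starts Wed 03:00 → clear.
T3: ends Tue 22:00 at or before T6 starts Wed 03:00 → clear.
T4: starts Wed 15:00 at or after T6 ends Wed 08:00 → clear.
T2: starts Wed 18:00 at or after T6 ends Wed 08:00 → clear.
T5: starts Thu 04:00 at or after T6 ends Wed 08:00 → clear.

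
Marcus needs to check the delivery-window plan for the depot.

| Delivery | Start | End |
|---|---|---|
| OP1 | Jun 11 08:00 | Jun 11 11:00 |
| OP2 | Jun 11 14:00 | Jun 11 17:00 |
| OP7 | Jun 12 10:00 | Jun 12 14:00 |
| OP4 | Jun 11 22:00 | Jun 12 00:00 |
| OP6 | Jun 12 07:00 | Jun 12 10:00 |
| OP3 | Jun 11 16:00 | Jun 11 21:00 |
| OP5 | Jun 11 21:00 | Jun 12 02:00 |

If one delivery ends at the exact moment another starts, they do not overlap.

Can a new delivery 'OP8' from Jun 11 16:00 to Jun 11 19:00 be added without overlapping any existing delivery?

OP1: ends Jun 11 11:00 at or before OP8 starts Jun 11 16:00 → clear.
OP2: starts Jun 11 14:00 before OP8 ends Jun 11 19:00, and ends Jun 11 17:00 after OP8 starts Jun 11 16:00 → overlap.
OP3: starts Jun 11 16:00 before OP8 ends Jun 11 19:00, and ends Jun 11 21:00 after OP8 starts Jun 11 16:00 → overlap.
OP5: starts Jun 11 21:00 at or after OP8 ends Jun 11 19:00 → clear.
OP4: starts Jun 11 22:00 at or after OP8 ends Jun 11 19:00 → clear.
OP6: starts Jun 12 07:00 at or after OP8 ends Jun 11 19:00 → clear.
OP7: starts Jun 12 10:00 at or after OP8 ends Jun 11 19:00 → clear.
OP8 overlaps OP2, OP3.

No — it overlaps OP2, OP3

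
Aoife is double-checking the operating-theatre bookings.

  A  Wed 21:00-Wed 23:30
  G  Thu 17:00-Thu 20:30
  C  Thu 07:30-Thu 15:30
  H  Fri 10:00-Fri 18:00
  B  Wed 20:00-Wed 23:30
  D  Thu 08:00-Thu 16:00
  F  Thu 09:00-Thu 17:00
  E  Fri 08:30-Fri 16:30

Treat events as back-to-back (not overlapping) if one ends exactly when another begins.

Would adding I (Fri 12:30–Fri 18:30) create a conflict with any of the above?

Yes — it overlaps E, H

B: ends Wed 23:30 at or before I starts Fri 12:30 → clear.
A: ends Wed 23:30 at or before I starts Fri 12:30 → clear.
C: ends Thu 15:30 at or before I starts Fri 12:30 → clear.
D: ends Thu 16:00 at or before I starts Fri 12:30 → clear.
F: ends Thu 17:00 at or before I starts Fri 12:30 → clear.
G: ends Thu 20:30 at or before I starts Fri 12:30 → clear.
E: starts Fri 08:30 before I ends Fri 18:30, and ends Fri 16:30 after I starts Fri 12:30 → overlap.
H: starts Fri 10:00 before I ends Fri 18:30, and ends Fri 18:00 after I starts Fri 12:30 → overlap.
I overlaps E, H.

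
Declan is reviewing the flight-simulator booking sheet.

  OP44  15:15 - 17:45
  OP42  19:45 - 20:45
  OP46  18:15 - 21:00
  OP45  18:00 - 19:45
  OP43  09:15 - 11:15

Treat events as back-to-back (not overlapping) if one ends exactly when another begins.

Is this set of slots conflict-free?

No

Sorted by start: OP43, OP44, OP45, OP46, OP42.
OP44 starts after OP43 ends, so OP43 has no further overlaps.
OP45 starts after OP44 ends, so OP44 has no further overlaps.
OP46 starts before OP45 ends → OP45 and OP46 overlap.
That's a conflict, so the schedule is not conflict-free.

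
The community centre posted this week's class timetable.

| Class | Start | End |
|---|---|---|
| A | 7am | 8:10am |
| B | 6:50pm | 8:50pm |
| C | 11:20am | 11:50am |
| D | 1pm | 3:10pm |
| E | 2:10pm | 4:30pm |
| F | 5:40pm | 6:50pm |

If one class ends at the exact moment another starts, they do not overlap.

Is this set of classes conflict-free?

No

Two intervals overlap when each starts before the other ends.
Sorted by start: A, C, D, E, F, B.
C starts after A ends — done with A.
D starts after C ends — done with C.
E starts before D ends → D and E overlap.
That's a conflict, so the schedule is not conflict-free.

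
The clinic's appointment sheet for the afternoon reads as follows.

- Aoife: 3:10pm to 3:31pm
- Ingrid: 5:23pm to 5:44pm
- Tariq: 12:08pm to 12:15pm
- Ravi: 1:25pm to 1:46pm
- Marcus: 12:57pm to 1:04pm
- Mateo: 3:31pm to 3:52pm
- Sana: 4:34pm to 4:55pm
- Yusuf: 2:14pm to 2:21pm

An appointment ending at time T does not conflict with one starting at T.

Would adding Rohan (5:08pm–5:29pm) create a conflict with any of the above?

Tariq: ends 12:15pm at or before Rohan starts 5:08pm → clear.
Marcus: ends 1:04pm at or before Rohan starts 5:08pm → clear.
Ravi: ends 1:46pm at or before Rohan starts 5:08pm → clear.
Yusuf: ends 2:21pm at or before Rohan starts 5:08pm → clear.
Aoife: ends 3:31pm at or before Rohan starts 5:08pm → clear.
Mateo: ends 3:52pm at or before Rohan starts 5:08pm → clear.
Sana: ends 4:55pm at or before Rohan starts 5:08pm → clear.
Ingrid: starts 5:23pm before Rohan ends 5:29pm, and ends 5:44pm after Rohan starts 5:08pm → overlap.
Rohan overlaps Ingrid.

Yes — it overlaps Ingrid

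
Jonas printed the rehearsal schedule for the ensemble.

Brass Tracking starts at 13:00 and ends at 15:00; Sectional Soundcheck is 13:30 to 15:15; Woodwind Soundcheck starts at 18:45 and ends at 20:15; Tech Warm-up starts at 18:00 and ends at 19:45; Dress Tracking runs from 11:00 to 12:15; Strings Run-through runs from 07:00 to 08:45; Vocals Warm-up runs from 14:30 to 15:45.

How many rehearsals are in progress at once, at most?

3

Walk through starts and ends in time order (an end at T is processed before a start at T):
07:00 start Strings Run-through → 1
08:45 end Strings Run-through → 0
11:00 start Dress Tracking → 1
12:15 end Dress Tracking → 0
13:00 start Brass Tracking → 1
13:30 start Sectional Soundcheck → 2
14:30 start Vocals Warm-up → 3
15:00 end Brass Tracking → 2
15:15 end Sectional Soundcheck → 1
15:45 end Vocals Warm-up → 0
18:00 start Tech Warm-up → 1
18:45 start Woodwind Soundcheck → 2
19:45 end Tech Warm-up → 1
20:15 end Woodwind Soundcheck → 0
Peak is 3, at 14:30 (Brass Tracking, Sectional Soundcheck, Vocals Warm-up).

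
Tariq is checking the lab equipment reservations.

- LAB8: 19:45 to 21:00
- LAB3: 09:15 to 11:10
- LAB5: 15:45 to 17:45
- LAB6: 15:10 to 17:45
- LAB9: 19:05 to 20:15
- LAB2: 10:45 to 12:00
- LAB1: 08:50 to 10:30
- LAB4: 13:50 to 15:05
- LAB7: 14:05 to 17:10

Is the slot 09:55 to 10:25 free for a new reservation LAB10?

No — it overlaps LAB1, LAB3

LAB1: starts 08:50 before LAB10 ends 10:25, and ends 10:30 after LAB10 starts 09:55 → overlap.
LAB3: starts 09:15 before LAB10 ends 10:25, and ends 11:10 after LAB10 starts 09:55 → overlap.
LAB2: starts 10:45 at or after LAB10 ends 10:25 → clear.
LAB4: starts 13:50 at or after LAB10 ends 10:25 → clear.
LAB7: starts 14:05 at or after LAB10 ends 10:25 → clear.
LAB6: starts 15:10 at or after LAB10 ends 10:25 → clear.
LAB5: starts 15:45 at or after LAB10 ends 10:25 → clear.
LAB9: starts 19:05 at or after LAB10 ends 10:25 → clear.
LAB8: starts 19:45 at or after LAB10 ends 10:25 → clear.
LAB10 overlaps LAB1, LAB3.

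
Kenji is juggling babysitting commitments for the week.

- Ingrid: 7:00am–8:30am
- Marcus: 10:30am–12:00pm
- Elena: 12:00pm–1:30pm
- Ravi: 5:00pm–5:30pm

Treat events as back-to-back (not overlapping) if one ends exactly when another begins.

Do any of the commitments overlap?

Sorted by start: Ingrid, Marcus, Elena, Ravi.
Marcus starts after Ingrid ends — done with Ingrid.
Elena starts exactly when Marcus ends (back-to-back, no overlap) — done with Marcus.
Ravi starts after Elena ends.
Every pair is clear; the schedule has no overlaps.

No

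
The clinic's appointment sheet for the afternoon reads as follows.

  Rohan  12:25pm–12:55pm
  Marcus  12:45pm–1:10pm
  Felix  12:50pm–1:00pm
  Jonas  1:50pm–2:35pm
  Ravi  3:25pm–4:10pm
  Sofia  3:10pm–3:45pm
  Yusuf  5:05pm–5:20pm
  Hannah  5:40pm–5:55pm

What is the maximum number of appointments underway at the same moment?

3

Walk through starts and ends in time order (an end at T is processed before a start at T):
12:25pm start Rohan → 1
12:45pm start Marcus → 2
12:50pm start Felix → 3
12:55pm end Rohan → 2
1:00pm end Felix → 1
1:10pm end Marcus → 0
1:50pm start Jonas → 1
2:35pm end Jonas → 0
3:10pm start Sofia → 1
3:25pm start Ravi → 2
3:45pm end Sofia → 1
4:10pm end Ravi → 0
5:05pm start Yusuf → 1
5:20pm end Yusuf → 0
5:40pm start Hannah → 1
5:55pm end Hannah → 0
Peak is 3, at 12:50pm (Felix, Marcus, Rohan).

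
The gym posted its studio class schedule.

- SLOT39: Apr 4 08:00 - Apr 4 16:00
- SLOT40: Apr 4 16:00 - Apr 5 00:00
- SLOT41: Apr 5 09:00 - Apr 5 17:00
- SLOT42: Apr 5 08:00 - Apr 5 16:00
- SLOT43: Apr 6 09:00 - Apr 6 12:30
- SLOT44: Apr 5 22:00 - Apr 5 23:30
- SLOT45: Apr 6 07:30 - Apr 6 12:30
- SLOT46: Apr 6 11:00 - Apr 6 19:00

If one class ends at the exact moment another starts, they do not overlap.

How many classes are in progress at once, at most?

Sort all start/end points and keep a running count:
Apr 4 08:00 start SLOT39 → 1
Apr 4 16:00 end SLOT39 → 0
Apr 4 16:00 start SLOT40 → 1
Apr 5 00:00 end SLOT40 → 0
Apr 5 08:00 start SLOT42 → 1
Apr 5 09:00 start SLOT41 → 2
Apr 5 16:00 end SLOT42 → 1
Apr 5 17:00 end SLOT41 → 0
Apr 5 22:00 start SLOT44 → 1
Apr 5 23:30 end SLOT44 → 0
Apr 6 07:30 start SLOT45 → 1
Apr 6 09:00 start SLOT43 → 2
Apr 6 11:00 start SLOT46 → 3
Apr 6 12:30 end SLOT43 → 2
Apr 6 12:30 end SLOT45 → 1
Apr 6 19:00 end SLOT46 → 0
Peak is 3, at Apr 6 11:00 (SLOT43, SLOT45, SLOT46).

3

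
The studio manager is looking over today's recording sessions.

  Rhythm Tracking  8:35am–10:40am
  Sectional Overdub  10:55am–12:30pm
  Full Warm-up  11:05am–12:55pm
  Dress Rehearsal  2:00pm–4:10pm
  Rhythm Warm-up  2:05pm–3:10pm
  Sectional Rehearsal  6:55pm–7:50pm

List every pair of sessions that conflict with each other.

Dress Rehearsal & Rhythm Warm-up, Full Warm-up & Sectional Overdub

Sorted by start: Rhythm Tracking, Sectional Overdub, Full Warm-up, Dress Rehearsal, Rhythm Warm-up, Sectional Rehearsal.
Sectional Overdub starts after Rhythm Tracking ends — done with Rhythm Tracking.
Full Warm-up starts before Sectional Overdub ends → Sectional Overdub and Full Warm-up overlap.
Dress Rehearsal starts after Sectional Overdub ends — done with Sectional Overdub.
Dress Rehearsal starts after Full Warm-up ends — done with Full Warm-up.
Rhythm Warm-up starts before Dress Rehearsal ends → Dress Rehearsal and Rhythm Warm-up overlap.
Sectional Rehearsal starts after Dress Rehearsal ends.
Sectional Rehearsal starts after Rhythm Warm-up ends.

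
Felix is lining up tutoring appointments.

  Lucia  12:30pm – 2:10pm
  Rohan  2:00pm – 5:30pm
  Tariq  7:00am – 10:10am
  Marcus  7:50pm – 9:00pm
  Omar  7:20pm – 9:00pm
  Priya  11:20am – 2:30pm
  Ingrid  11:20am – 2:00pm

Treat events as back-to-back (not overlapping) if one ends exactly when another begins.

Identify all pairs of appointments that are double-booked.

Ingrid & Lucia, Ingrid & Priya, Lucia & Priya, Lucia & Rohan, Marcus & Omar, Priya & Rohan

Sorted by start: Tariq, Priya, Ingrid, Lucia, Rohan, Omar, Marcus.
Priya starts after Tariq ends, so Tariq has no further overlaps.
Ingrid starts before Priya ends → Priya and Ingrid overlap.
Lucia starts before Priya ends → Priya and Lucia overlap.
Rohan starts before Priya ends → Priya and Rohan overlap.
Omar starts after Priya ends, so Priya has no further overlaps.
Lucia starts before Ingrid ends → Ingrid and Lucia overlap.
Rohan starts exactly when Ingrid ends (back-to-back, no overlap), so Ingrid has no further overlaps.
Rohan starts before Lucia ends → Lucia and Rohan overlap.
Omar starts after Lucia ends, so Lucia has no further overlaps.
Omar starts after Rohan ends, so Rohan has no further overlaps.
Marcus starts before Omar ends → Omar and Marcus overlap.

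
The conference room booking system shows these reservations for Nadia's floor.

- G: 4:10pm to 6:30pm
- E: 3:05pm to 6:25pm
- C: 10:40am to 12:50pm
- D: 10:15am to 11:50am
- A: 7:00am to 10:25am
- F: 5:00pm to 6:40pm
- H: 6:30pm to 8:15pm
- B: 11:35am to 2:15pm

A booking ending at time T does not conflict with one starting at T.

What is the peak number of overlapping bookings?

Sort all start/end points and keep a running count:
7:00am start A → 1
10:15am start D → 2
10:25am end A → 1
10:40am start C → 2
11:35am start B → 3
11:50am end D → 2
12:50pm end C → 1
2:15pm end B → 0
3:05pm start E → 1
4:10pm start G → 2
5:00pm start F → 3
6:25pm end E → 2
6:30pm end G → 1
6:30pm start H → 2
6:40pm end F → 1
8:15pm end H → 0
Peak is 3, at 11:35am (B, C, D).

3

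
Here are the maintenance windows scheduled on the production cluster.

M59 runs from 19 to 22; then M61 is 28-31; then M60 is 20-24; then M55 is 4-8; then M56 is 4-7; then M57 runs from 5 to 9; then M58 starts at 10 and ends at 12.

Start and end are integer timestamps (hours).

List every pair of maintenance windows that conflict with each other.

Check each pair: they overlap iff neither finishes before the other starts.
Sorted by start: M55, M56, M57, M58, M59, M60, M61.
M56 starts before M55 ends → M55 and M56 overlap.
M57 starts before M55 ends → M55 and M57 overlap.
M58 starts after M55 ends — done with M55.
M57 starts before M56 ends → M56 and M57 overlap.
M58 starts after M56 ends — done with M56.
M58 starts after M57 ends — done with M57.
M59 starts after M58 ends — done with M58.
M60 starts before M59 ends → M59 and M60 overlap.
M61 starts after M59 ends.
M61 starts after M60 ends.

M55 & M56, M55 & M57, M56 & M57, M59 & M60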